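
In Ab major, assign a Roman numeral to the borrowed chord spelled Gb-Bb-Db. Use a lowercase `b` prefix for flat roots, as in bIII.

bVII

Gb is the lowered form of scale degree 7 in Ab major (the diatonic degree 7 is G). The diatonic chord on degree 7 would be Gdim (vii°), but Gb–Bb–Db is the major chord from Ab minor. As a borrowed chord it is labeled bVII.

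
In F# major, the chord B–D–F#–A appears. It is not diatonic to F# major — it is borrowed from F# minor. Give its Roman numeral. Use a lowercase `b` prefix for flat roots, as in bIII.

B is scale degree 4 in F# major. Diatonically F# major has B (IV) on that degree; B–D–F#–A is instead the minor-seventh chord native to F# minor, so it takes the label iv7.

iv7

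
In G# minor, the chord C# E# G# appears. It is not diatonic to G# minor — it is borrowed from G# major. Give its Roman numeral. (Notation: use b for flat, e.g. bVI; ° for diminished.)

IV

C# is scale degree 4 in G# minor. The diatonic chord on degree 4 would be C#m (iv), but C#–E#–G# is the major chord from G# major. As a borrowed chord it is labeled IV.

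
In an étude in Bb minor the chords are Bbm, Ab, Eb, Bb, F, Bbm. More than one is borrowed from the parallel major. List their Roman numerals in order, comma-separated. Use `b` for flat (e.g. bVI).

IV, I

The diatonic triads in Bb minor (with V from harmonic minor) are Bbm, Cdim, Db, Ebm, F, Gb, Ab. Of the given chords, Bbm, Ab and F are diatonic. Eb (Eb–G–Bb) doesn't fit — on degree 4 Bb minor would have Ebm (iv). Eb is the degree-4 chord of Bb major, so it is the borrowed IV. Bb (Bb–D–F) doesn't fit — on degree 1 Bb minor would have Bbm (i). Bb is the degree-1 chord of Bb major, so it is the borrowed I.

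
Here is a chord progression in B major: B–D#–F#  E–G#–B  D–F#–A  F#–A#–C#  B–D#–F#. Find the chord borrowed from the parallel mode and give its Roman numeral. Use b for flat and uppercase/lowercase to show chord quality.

In B major the diatonic chords are B, C#m, D#m, E, F#, G#m, A#dim. B–D#–F# = B, E–G#–B = E and F#–A#–C# = F# are all diatonic. But D–F#–A is foreign: the diatonic iii on degree 3 is D#m, whereas D comes from B minor. It is labeled bIII.

bIII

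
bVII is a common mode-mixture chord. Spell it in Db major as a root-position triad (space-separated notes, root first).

Cb Eb Gb

The root of bVII is the lowered 7th degree: C becomes Cb. Building the major chord from the parallel minor on Cb: Cb–Eb–Gb.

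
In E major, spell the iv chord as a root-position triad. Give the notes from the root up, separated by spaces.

A C E

The root, A, is scale degree 4 — the same note in E major and E minor; only the chord quality changes. Building the minor chord from the parallel minor on A: A–C–E.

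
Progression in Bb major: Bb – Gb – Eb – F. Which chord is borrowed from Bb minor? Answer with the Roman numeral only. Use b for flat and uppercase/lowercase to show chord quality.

In Bb major the diatonic chords are Bb, Cm, Dm, Eb, F, Gm, Adim. Bb, Eb and F all belong to that set. Gb (Gb–Bb–Db) is not: scale degree 6 in Bb major carries Gm (vi). In Bb minor the chord on that degree is Gb, so here it functions as bVI, borrowed from the parallel minor.

bVI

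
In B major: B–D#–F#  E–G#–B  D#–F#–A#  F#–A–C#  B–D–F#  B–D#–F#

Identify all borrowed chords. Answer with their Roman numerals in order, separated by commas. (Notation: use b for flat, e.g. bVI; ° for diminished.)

The diatonic triads in B major are B, C#m, D#m, E, F#, G#m, A#dim. Of the given chords, B–D#–F# = B, E–G#–B = E and D#–F#–A# = D#m are diatonic. But F#–A–C# is foreign: the diatonic V on degree 5 is F#, whereas F#m comes from B minor. It is labeled v. B–D–F# is not: scale degree 1 in B major carries B (I). In B minor the chord on that degree is Bm, so here it functions as i, borrowed from the parallel minor.

v, i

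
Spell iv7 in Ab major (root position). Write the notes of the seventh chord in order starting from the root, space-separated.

The root, Db, is scale degree 4 — the same note in Ab major and Ab minor; only the chord quality changes. Building the minor-seventh chord from the parallel minor on Db: Db–Fb–Ab–Cb.

Db Fb Ab Cb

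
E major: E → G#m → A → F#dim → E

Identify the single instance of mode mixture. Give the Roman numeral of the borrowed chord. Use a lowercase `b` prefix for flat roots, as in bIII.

ii°

E major has the diatonic set E, F#m, G#m, A, B, C#m, D#dim. Of the given chords, E, G#m and A are diatonic. But F#dim (F#–A–C) is foreign: the diatonic ii on degree 2 is F#m, whereas F#dim comes from E minor. It is labeled ii°.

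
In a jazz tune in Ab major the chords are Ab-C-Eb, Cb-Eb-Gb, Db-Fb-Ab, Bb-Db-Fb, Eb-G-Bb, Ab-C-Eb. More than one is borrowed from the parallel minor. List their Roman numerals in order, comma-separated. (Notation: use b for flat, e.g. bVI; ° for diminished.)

In Ab major the diatonic chords are Ab, Bbm, Cm, Db, Eb, Fm, Gdim. Of the given chords, Ab–C–Eb = Ab and Eb–G–Bb = Eb are diatonic. Cb–Eb–Gb is not: scale degree 3 in Ab major carries Cm (iii). In Ab minor the chord on that degree is Cb, so here it functions as bIII, borrowed from the parallel minor. Db–Fb–Ab doesn't fit — on degree 4 Ab major would have Db (IV). Dbm is the degree-4 chord of Ab minor, so it is the borrowed iv. But Bb–Db–Fb is foreign: the diatonic ii on degree 2 is Bbm, whereas Bbdim comes from Ab minor. It is labeled ii°.

bIII, iv, ii°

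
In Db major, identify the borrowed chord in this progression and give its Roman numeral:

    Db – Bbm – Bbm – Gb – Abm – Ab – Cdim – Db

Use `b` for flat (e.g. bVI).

v

The diatonic triads in Db major are Db, Ebm, Fm, Gb, Ab, Bbm, Cdim. Db, Bbm, Gb, Ab and Cdim are all diatonic. Abm (Ab–Cb–Eb) doesn't fit — on degree 5 Db major would have Ab (V). Abm is the degree-5 chord of Db minor, so it is the borrowed v.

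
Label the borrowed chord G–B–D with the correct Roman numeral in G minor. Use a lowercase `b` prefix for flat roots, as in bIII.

I

G is scale degree 1 in G minor. G–B–D is a major chord — the form found in G major, not the diatonic i (Gm). Borrowed into G minor it is written I.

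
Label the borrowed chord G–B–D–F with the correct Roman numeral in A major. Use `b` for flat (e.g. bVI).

G is the lowered form of scale degree 7 in A major (the diatonic degree 7 is G#). Diatonically A major has G#dim (vii°) on that degree; G–B–D–F is instead the dominant-seventh chord native to A minor, so it takes the label bVII7.

bVII7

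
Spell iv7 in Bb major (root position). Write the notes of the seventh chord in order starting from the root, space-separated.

Eb Gb Bb Db

iv7 is built on scale degree 4, which is Eb in both Bb major and its parallel. Stacking thirds in Bb minor on Eb gives Eb–Gb–Bb–Db.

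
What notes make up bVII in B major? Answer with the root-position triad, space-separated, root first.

A C# E

bVII is built on the lowered scale degree 7. In B major degree 7 is A#; lowered it becomes A. Stacking thirds in B minor on A gives A–C#–E.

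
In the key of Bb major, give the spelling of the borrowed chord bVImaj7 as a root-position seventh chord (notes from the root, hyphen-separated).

Scale degree 6 in Bb major is G. bVImaj7 uses the lowered form, Gb, taken from Bb minor. Building the major-seventh chord from the parallel minor on Gb: Gb–Bb–Db–F.

Gb-Bb-Db-F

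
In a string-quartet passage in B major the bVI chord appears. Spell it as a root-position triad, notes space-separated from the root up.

Scale degree 6 in B major is G#. bVI uses the lowered form, G, taken from B minor. Building the major chord from the parallel minor on G: G–B–D.

G B D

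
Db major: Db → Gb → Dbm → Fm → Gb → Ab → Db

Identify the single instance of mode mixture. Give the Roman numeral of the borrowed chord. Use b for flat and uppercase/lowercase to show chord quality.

i

Db major has the diatonic set Db, Ebm, Fm, Gb, Ab, Bbm, Cdim. Of the given chords, Db, Gb, Fm and Ab are diatonic. But Dbm (Db–Fb–Ab) is foreign: the diatonic I on degree 1 is Db, whereas Dbm comes from Db minor. It is labeled i.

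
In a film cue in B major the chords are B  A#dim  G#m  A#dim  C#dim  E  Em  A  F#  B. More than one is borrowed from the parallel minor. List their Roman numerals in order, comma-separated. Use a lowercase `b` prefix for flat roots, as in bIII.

ii°, iv, bVII

B major has the diatonic set B, C#m, D#m, E, F#, G#m, A#dim. B, A#dim, G#m, E and F# all belong to that set. But C#dim (C#–E–G) is foreign: the diatonic ii on degree 2 is C#m, whereas C#dim comes from B minor. It is labeled ii°. But Em (E–G–B) is foreign: the diatonic IV on degree 4 is E, whereas Em comes from B minor. It is labeled iv. But A (A–C#–E) is foreign: the diatonic vii° on degree 7 is A#dim, whereas A comes from B minor. It is labeled bVII.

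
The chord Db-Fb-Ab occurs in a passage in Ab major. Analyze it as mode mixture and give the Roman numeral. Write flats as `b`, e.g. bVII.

The root Db is the diatonic 4th degree of Ab major; the borrowing shows in the chord quality. The diatonic chord on degree 4 would be Db (IV), but Db–Fb–Ab is the minor chord from Ab minor. As a borrowed chord it is labeled iv.

iv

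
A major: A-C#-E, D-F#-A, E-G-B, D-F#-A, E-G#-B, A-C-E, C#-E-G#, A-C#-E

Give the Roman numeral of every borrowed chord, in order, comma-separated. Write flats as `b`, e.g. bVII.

v, i

The diatonic triads in A major are A, Bm, C#m, D, E, F#m, G#dim. Of the given chords, A–C#–E = A, D–F#–A = D, E–G#–B = E and C#–E–G# = C#m are diatonic. E–G–B doesn't fit — on degree 5 A major would have E (V). Em is the degree-5 chord of A minor, so it is the borrowed v. But A–C–E is foreign: the diatonic I on degree 1 is A, whereas Am comes from A minor. It is labeled i.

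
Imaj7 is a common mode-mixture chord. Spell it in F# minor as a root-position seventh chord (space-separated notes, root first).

F# A# C# E#

Imaj7 is built on scale degree 1, which is F# in both F# minor and its parallel. In F# major the chord on F# is F#–A#–C#–E#.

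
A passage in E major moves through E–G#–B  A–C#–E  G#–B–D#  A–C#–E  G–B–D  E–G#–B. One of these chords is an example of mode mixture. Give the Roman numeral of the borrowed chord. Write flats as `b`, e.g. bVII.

The diatonic triads in E major are E, F#m, G#m, A, B, C#m, D#dim. E–G#–B = E, A–C#–E = A and G#–B–D# = G#m are all diatonic. G–B–D doesn't fit — on degree 3 E major would have G#m (iii). G is the degree-3 chord of E minor, so it is the borrowed bIII.

bIII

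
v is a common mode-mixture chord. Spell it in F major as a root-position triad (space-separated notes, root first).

The root, C, is scale degree 5 — the same note in F major and F minor; only the chord quality changes. Building the minor chord from the parallel minor on C: C–Eb–G.

C Eb G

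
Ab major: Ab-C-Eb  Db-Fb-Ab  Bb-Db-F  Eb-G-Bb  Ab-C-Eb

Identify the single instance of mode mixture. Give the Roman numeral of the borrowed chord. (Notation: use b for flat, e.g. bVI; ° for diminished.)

The diatonic triads in Ab major are Ab, Bbm, Cm, Db, Eb, Fm, Gdim. Ab–C–Eb = Ab, Bb–Db–F = Bbm and Eb–G–Bb = Eb are all diatonic. Db–Fb–Ab is not: scale degree 4 in Ab major carries Db (IV). In Ab minor the chord on that degree is Dbm, so here it functions as iv, borrowed from the parallel minor.

iv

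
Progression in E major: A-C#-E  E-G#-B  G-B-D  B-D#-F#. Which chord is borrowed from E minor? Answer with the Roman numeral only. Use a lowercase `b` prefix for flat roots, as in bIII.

E major has the diatonic set E, F#m, G#m, A, B, C#m, D#dim. A–C#–E = A, E–G#–B = E and B–D#–F# = B are all diatonic. G–B–D is not: scale degree 3 in E major carries G#m (iii). In E minor the chord on that degree is G, so here it functions as bIII, borrowed from the parallel minor.

bIII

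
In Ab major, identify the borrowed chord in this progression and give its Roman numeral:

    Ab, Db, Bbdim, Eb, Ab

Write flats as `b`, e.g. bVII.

Ab major has the diatonic set Ab, Bbm, Cm, Db, Eb, Fm, Gdim. Ab, Db and Eb all belong to that set. Bbdim (Bb–Db–Fb) doesn't fit — on degree 2 Ab major would have Bbm (ii). Bbdim is the degree-2 chord of Ab minor, so it is the borrowed ii°.

ii°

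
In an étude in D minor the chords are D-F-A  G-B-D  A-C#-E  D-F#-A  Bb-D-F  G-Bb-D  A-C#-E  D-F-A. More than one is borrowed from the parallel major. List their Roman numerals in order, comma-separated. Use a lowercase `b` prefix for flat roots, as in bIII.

D minor has the diatonic set Dm, Edim, F, Gm, A, Bb, C (with V from harmonic minor). D–F–A = Dm, A–C#–E = A, Bb–D–F = Bb and G–Bb–D = Gm are all diatonic. But G–B–D is foreign: the diatonic iv on degree 4 is Gm, whereas G comes from D major. It is labeled IV. But D–F#–A is foreign: the diatonic i on degree 1 is Dm, whereas D comes from D major. It is labeled I.

IV, I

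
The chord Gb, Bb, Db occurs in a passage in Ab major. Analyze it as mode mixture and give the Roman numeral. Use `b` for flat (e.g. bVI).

bVII

Gb is the lowered form of scale degree 7 in Ab major (the diatonic degree 7 is G). The diatonic chord on degree 7 would be Gdim (vii°), but Gb–Bb–Db is the major chord from Ab minor. As a borrowed chord it is labeled bVII.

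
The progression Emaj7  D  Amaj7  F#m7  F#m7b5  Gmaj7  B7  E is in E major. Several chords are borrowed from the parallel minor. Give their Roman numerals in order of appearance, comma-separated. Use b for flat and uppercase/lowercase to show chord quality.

In E major the diatonic chords are E, F#m, G#m, A, B, C#m, D#dim. Emaj7, Amaj7, F#m7, B7 and E all belong to that set. D (D–F#–A) is not: scale degree 7 in E major carries D#dim (vii°). In E minor the chord on that degree is D, so here it functions as bVII, borrowed from the parallel minor. But F#m7b5 (F#–A–C–E) is foreign: the diatonic ii on degree 2 is F#m, whereas F#m7b5 comes from E minor. It is labeled iiø7. Gmaj7 (G–B–D–F#) is not: scale degree 3 in E major carries G#m (iii). In E minor the chord on that degree is Gmaj7, so here it functions as bIIImaj7, borrowed from the parallel minor.

bVII, iiø7, bIIImaj7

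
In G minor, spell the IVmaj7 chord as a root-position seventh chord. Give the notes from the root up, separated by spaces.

C E G B

IVmaj7 is built on scale degree 4, which is C in both G minor and its parallel. Building the major-seventh chord from the parallel major on C: C–E–G–B.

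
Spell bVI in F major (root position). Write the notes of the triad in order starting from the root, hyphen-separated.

Db-F-Ab

bVI is built on the lowered scale degree 6. In F major degree 6 is D; lowered it becomes Db. In F minor the chord on Db is Db–F–Ab.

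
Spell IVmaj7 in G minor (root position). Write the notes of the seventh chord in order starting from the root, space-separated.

C E G B

The root, C, is scale degree 4 — the same note in G minor and G major; only the chord quality changes. Building the major-seventh chord from the parallel major on C: C–E–G–B.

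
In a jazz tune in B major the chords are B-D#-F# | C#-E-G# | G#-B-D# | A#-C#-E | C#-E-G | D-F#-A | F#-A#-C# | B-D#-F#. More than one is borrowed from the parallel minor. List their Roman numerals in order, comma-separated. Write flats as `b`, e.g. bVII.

B major has the diatonic set B, C#m, D#m, E, F#, G#m, A#dim. Of the given chords, B–D#–F# = B, C#–E–G# = C#m, G#–B–D# = G#m, A#–C#–E = A#dim and F#–A#–C# = F# are diatonic. C#–E–G is not: scale degree 2 in B major carries C#m (ii). In B minor the chord on that degree is C#dim, so here it functions as ii°, borrowed from the parallel minor. D–F#–A doesn't fit — on degree 3 B major would have D#m (iii). D is the degree-3 chord of B minor, so it is the borrowed bIII.

ii°, bIII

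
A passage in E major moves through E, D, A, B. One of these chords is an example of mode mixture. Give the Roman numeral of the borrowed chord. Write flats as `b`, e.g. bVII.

bVII

The diatonic triads in E major are E, F#m, G#m, A, B, C#m, D#dim. E, A and B all belong to that set. D (D–F#–A) is not: scale degree 7 in E major carries D#dim (vii°). In E minor the chord on that degree is D, so here it functions as bVII, borrowed from the parallel minor.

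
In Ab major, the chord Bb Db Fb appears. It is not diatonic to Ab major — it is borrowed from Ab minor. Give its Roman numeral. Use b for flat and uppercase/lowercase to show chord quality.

The root Bb is the diatonic 2nd degree of Ab major; the borrowing shows in the chord quality. Bb–Db–Fb is a diminished chord — the form found in Ab minor, not the diatonic ii (Bbm). Borrowed into Ab major it is written ii°.

ii°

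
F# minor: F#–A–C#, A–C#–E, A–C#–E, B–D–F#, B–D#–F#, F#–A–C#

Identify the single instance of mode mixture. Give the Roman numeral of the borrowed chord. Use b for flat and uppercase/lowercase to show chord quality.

The diatonic triads in F# minor (with V from harmonic minor) are F#m, G#dim, A, Bm, C#, D, E. F#–A–C# = F#m, A–C#–E = A and B–D–F# = Bm are all diatonic. B–D#–F# doesn't fit — on degree 4 F# minor would have Bm (iv). B is the degree-4 chord of F# major, so it is the borrowed IV.

IV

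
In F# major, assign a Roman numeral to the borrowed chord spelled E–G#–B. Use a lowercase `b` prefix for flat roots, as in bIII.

The root E is the lowered 7th scale degree — diatonically F# major has E# there. The diatonic chord on degree 7 would be E#dim (vii°), but E–G#–B is the major chord from F# minor. As a borrowed chord it is labeled bVII.

bVII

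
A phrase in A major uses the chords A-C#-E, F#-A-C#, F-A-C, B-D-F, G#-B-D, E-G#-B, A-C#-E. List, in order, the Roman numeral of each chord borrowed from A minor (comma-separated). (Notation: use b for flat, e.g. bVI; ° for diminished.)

bVI, ii°

In A major the diatonic chords are A, Bm, C#m, D, E, F#m, G#dim. A–C#–E = A, F#–A–C# = F#m, G#–B–D = G#dim and E–G#–B = E are all diatonic. F–A–C is not: scale degree 6 in A major carries F#m (vi). In A minor the chord on that degree is F, so here it functions as bVI, borrowed from the parallel minor. B–D–F doesn't fit — on degree 2 A major would have Bm (ii). Bdim is the degree-2 chord of A minor, so it is the borrowed ii°.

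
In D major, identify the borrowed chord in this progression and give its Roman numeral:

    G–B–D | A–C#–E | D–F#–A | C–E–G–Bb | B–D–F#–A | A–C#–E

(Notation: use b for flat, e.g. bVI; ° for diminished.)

bVII7

D major has the diatonic set D, Em, F#m, G, A, Bm, C#dim. Of the given chords, G–B–D = G, A–C#–E = A, D–F#–A = D and B–D–F#–A = Bm7 are diatonic. C–E–G–Bb doesn't fit — on degree 7 D major would have C#dim (vii°). C7 is the degree-7 chord of D minor, so it is the borrowed bVII7.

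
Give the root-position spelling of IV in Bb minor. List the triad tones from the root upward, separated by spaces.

IV is built on scale degree 4, which is Eb in both Bb minor and its parallel. In Bb major the chord on Eb is Eb–G–Bb.

Eb G Bb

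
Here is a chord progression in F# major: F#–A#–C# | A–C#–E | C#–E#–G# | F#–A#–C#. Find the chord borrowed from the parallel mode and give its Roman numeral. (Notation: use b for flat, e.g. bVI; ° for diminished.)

bIII

In F# major the diatonic chords are F#, G#m, A#m, B, C#, D#m, E#dim. Of the given chords, F#–A#–C# = F# and C#–E#–G# = C# are diatonic. A–C#–E doesn't fit — on degree 3 F# major would have A#m (iii). A is the degree-3 chord of F# minor, so it is the borrowed bIII.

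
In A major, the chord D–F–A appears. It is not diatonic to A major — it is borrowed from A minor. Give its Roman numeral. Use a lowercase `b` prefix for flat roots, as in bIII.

The root D is the diatonic 4th degree of A major; the borrowing shows in the chord quality. Diatonically A major has D (IV) on that degree; D–F–A is instead the minor chord native to A minor, so it takes the label iv.

iv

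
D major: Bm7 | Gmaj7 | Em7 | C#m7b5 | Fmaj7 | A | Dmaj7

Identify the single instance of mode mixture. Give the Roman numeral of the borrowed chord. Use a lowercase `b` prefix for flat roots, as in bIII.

bIIImaj7

D major has the diatonic set D, Em, F#m, G, A, Bm, C#dim. Bm7, Gmaj7, Em7, C#m7b5, A and Dmaj7 are all diatonic. But Fmaj7 (F–A–C–E) is foreign: the diatonic iii on degree 3 is F#m, whereas Fmaj7 comes from D minor. It is labeled bIIImaj7.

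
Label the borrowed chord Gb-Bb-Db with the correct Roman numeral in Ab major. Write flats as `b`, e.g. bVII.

The root Gb is the lowered 7th scale degree — diatonically Ab major has G there. Diatonically Ab major has Gdim (vii°) on that degree; Gb–Bb–Db is instead the major chord native to Ab minor, so it takes the label bVII.

bVII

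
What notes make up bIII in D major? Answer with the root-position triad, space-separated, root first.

F A C

Scale degree 3 in D major is F#. bIII uses the lowered form, F, taken from D minor. In D minor the chord on F is F–A–C.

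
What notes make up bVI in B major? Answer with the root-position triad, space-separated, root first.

G B D

The root of bVI is the lowered 6th degree: G# becomes G. In B minor the chord on G is G–B–D.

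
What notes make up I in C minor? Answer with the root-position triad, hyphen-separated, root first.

I is built on scale degree 1, which is C in both C minor and its parallel. Stacking thirds in C major on C gives C–E–G.

C-E-G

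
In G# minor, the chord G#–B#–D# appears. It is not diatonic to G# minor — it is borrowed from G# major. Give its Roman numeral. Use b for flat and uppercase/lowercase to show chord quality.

I

The root G# is the diatonic 1st degree of G# minor; the borrowing shows in the chord quality. The diatonic chord on degree 1 would be G#m (i), but G#–B#–D# is the major chord from G# major. As a borrowed chord it is labeled I.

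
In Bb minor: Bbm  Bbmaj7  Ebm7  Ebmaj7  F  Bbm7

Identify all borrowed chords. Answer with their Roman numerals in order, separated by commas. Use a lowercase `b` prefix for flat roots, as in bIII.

Imaj7, IVmaj7

In Bb minor (with V from harmonic minor) the diatonic chords are Bbm, Cdim, Db, Ebm, F, Gb, Ab. Bbm, Ebm7, F and Bbm7 all belong to that set. Bbmaj7 (Bb–D–F–A) doesn't fit — on degree 1 Bb minor would have Bbm (i). Bbmaj7 is the degree-1 chord of Bb major, so it is the borrowed Imaj7. Ebmaj7 (Eb–G–Bb–D) is not: scale degree 4 in Bb minor carries Ebm (iv). In Bb major the chord on that degree is Ebmaj7, so here it functions as IVmaj7, borrowed from the parallel major.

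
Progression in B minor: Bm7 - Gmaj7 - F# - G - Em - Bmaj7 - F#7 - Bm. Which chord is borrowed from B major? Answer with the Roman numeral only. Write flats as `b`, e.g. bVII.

Imaj7

The diatonic triads in B minor (with V from harmonic minor) are Bm, C#dim, D, Em, F#, G, A. Of the given chords, Bm7, Gmaj7, F#, G, Em, F#7 and Bm are diatonic. Bmaj7 (B–D#–F#–A#) doesn't fit — on degree 1 B minor would have Bm (i). Bmaj7 is the degree-1 chord of B major, so it is the borrowed Imaj7.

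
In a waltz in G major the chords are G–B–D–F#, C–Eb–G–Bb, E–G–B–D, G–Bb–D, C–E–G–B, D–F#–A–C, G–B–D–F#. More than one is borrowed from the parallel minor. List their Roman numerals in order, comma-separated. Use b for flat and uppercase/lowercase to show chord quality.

iv7, i

G major has the diatonic set G, Am, Bm, C, D, Em, F#dim. G–B–D–F# = Gmaj7, E–G–B–D = Em7, C–E–G–B = Cmaj7 and D–F#–A–C = D7 all belong to that set. C–Eb–G–Bb is not: scale degree 4 in G major carries C (IV). In G minor the chord on that degree is Cm7, so here it functions as iv7, borrowed from the parallel minor. But G–Bb–D is foreign: the diatonic I on degree 1 is G, whereas Gm comes from G minor. It is labeled i.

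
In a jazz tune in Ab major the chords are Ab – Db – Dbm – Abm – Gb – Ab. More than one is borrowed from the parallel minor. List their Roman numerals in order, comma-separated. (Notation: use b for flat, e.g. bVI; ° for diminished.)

iv, i, bVII

In Ab major the diatonic chords are Ab, Bbm, Cm, Db, Eb, Fm, Gdim. Ab and Db both belong to that set. Dbm (Db–Fb–Ab) doesn't fit — on degree 4 Ab major would have Db (IV). Dbm is the degree-4 chord of Ab minor, so it is the borrowed iv. Abm (Ab–Cb–Eb) doesn't fit — on degree 1 Ab major would have Ab (I). Abm is the degree-1 chord of Ab minor, so it is the borrowed i. But Gb (Gb–Bb–Db) is foreign: the diatonic vii° on degree 7 is Gdim, whereas Gb comes from Ab minor. It is labeled bVII.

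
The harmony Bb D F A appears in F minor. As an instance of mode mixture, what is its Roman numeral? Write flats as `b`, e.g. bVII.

IVmaj7

Bb is scale degree 4 in F minor. Diatonically F minor has Bbm (iv) on that degree; Bb–D–F–A is instead the major-seventh chord native to F major, so it takes the label IVmaj7.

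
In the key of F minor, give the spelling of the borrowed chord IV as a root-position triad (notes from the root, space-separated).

The root, Bb, is scale degree 4 — the same note in F minor and F major; only the chord quality changes. Stacking thirds in F major on Bb gives Bb–D–F.

Bb D F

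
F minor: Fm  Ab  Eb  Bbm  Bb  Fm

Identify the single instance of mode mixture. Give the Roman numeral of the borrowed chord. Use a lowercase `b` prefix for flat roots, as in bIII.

F minor has the diatonic set Fm, Gdim, Ab, Bbm, C, Db, Eb (with V from harmonic minor). Fm, Ab, Eb and Bbm all belong to that set. But Bb (Bb–D–F) is foreign: the diatonic iv on degree 4 is Bbm, whereas Bb comes from F major. It is labeled IV.

IV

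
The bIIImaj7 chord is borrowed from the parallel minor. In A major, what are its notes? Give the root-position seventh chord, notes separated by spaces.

The root of bIIImaj7 is the lowered 3rd degree: C# becomes C. In A minor the chord on C is C–E–G–B.

C E G B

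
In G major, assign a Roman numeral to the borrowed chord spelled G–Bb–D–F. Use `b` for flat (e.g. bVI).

i7

The root G is the diatonic 1st degree of G major; the borrowing shows in the chord quality. The diatonic chord on degree 1 would be G (I), but G–Bb–D–F is the minor-seventh chord from G minor. As a borrowed chord it is labeled i7.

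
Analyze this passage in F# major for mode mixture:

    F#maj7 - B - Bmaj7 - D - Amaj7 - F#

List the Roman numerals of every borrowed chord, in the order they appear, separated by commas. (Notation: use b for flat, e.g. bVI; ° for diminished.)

The diatonic triads in F# major are F#, G#m, A#m, B, C#, D#m, E#dim. F#maj7, B, Bmaj7 and F# all belong to that set. D (D–F#–A) doesn't fit — on degree 6 F# major would have D#m (vi). D is the degree-6 chord of F# minor, so it is the borrowed bVI. Amaj7 (A–C#–E–G#) is not: scale degree 3 in F# major carries A#m (iii). In F# minor the chord on that degree is Amaj7, so here it functions as bIIImaj7, borrowed from the parallel minor.

bVI, bIIImaj7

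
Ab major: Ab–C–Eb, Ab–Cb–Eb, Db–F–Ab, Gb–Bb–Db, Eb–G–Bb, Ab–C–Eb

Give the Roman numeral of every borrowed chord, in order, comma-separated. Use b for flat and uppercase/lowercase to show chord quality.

i, bVII

In Ab major the diatonic chords are Ab, Bbm, Cm, Db, Eb, Fm, Gdim. Ab–C–Eb = Ab, Db–F–Ab = Db and Eb–G–Bb = Eb all belong to that set. Ab–Cb–Eb is not: scale degree 1 in Ab major carries Ab (I). In Ab minor the chord on that degree is Abm, so here it functions as i, borrowed from the parallel minor. But Gb–Bb–Db is foreign: the diatonic vii° on degree 7 is Gdim, whereas Gb comes from Ab minor. It is labeled bVII.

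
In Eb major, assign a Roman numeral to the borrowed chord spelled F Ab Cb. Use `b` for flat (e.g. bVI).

ii°

F is scale degree 2 in Eb major. Diatonically Eb major has Fm (ii) on that degree; F–Ab–Cb is instead the diminished chord native to Eb minor, so it takes the label ii°.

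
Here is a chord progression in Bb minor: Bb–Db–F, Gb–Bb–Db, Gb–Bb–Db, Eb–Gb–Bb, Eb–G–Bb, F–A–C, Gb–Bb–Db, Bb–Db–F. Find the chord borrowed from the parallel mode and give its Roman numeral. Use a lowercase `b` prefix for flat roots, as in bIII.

The diatonic triads in Bb minor (with V from harmonic minor) are Bbm, Cdim, Db, Ebm, F, Gb, Ab. Bb–Db–F = Bbm, Gb–Bb–Db = Gb, Eb–Gb–Bb = Ebm and F–A–C = F are all diatonic. Eb–G–Bb doesn't fit — on degree 4 Bb minor would have Ebm (iv). Eb is the degree-4 chord of Bb major, so it is the borrowed IV.

IV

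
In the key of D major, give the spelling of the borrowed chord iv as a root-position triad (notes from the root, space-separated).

G Bb D

iv is built on scale degree 4, which is G in both D major and its parallel. Building the minor chord from the parallel minor on G: G–Bb–D.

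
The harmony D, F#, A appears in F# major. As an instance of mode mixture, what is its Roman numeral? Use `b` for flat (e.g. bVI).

bVI

In F# major scale degree 6 is D#; D is its lowered form, from F# minor. D–F#–A is a major chord — the form found in F# minor, not the diatonic vi (D#m). Borrowed into F# major it is written bVI.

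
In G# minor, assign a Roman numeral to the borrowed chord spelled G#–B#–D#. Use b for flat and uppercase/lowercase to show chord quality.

I

G# is scale degree 1 in G# minor. Diatonically G# minor has G#m (i) on that degree; G#–B#–D# is instead the major chord native to G# major, so it takes the label I.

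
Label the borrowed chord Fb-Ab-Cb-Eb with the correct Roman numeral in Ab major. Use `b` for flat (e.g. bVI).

bVImaj7

In Ab major scale degree 6 is F; Fb is its lowered form, from Ab minor. Fb–Ab–Cb–Eb is a major-seventh chord — the form found in Ab minor, not the diatonic vi (Fm). Borrowed into Ab major it is written bVImaj7.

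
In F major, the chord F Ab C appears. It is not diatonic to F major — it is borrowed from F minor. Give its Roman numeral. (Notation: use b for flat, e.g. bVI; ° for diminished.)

The root F is the diatonic 1st degree of F major; the borrowing shows in the chord quality. F–Ab–C is a minor chord — the form found in F minor, not the diatonic I (F). Borrowed into F major it is written i.

i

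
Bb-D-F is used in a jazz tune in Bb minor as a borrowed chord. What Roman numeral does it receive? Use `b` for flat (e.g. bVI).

The root Bb is the diatonic 1st degree of Bb minor; the borrowing shows in the chord quality. Diatonically Bb minor has Bbm (i) on that degree; Bb–D–F is instead the major chord native to Bb major, so it takes the label I.

I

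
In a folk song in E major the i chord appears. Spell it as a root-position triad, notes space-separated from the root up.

i is built on scale degree 1, which is E in both E major and its parallel. In E minor the chord on E is E–G–B.

E G B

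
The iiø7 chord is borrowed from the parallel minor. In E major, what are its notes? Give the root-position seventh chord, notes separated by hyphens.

The root, F#, is scale degree 2 — the same note in E major and E minor; only the chord quality changes. Stacking thirds in E minor on F# gives F#–A–C–E.

F#-A-C-E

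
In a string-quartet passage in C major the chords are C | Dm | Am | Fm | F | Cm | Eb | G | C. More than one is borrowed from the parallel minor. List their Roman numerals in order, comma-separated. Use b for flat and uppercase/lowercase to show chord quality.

iv, i, bIII

In C major the diatonic chords are C, Dm, Em, F, G, Am, Bdim. C, Dm, Am, F and G are all diatonic. Fm (F–Ab–C) doesn't fit — on degree 4 C major would have F (IV). Fm is the degree-4 chord of C minor, so it is the borrowed iv. Cm (C–Eb–G) is not: scale degree 1 in C major carries C (I). In C minor the chord on that degree is Cm, so here it functions as i, borrowed from the parallel minor. But Eb (Eb–G–Bb) is foreign: the diatonic iii on degree 3 is Em, whereas Eb comes from C minor. It is labeled bIII.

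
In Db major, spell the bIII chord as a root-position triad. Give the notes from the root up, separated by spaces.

Fb Ab Cb

Scale degree 3 in Db major is F. bIII uses the lowered form, Fb, taken from Db minor. Building the major chord from the parallel minor on Fb: Fb–Ab–Cb.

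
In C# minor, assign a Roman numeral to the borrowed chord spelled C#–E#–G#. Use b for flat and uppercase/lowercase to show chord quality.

C# is scale degree 1 in C# minor. The diatonic chord on degree 1 would be C#m (i), but C#–E#–G# is the major chord from C# major. As a borrowed chord it is labeled I.

I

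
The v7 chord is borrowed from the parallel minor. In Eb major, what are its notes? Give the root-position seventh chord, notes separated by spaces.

The root, Bb, is scale degree 5 — the same note in Eb major and Eb minor; only the chord quality changes. Stacking thirds in Eb minor on Bb gives Bb–Db–F–Ab.

Bb Db F Ab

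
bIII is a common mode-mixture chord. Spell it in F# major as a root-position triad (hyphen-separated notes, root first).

bIII is built on the lowered scale degree 3. In F# major degree 3 is A#; lowered it becomes A. Building the major chord from the parallel minor on A: A–C#–E.

A-C#-E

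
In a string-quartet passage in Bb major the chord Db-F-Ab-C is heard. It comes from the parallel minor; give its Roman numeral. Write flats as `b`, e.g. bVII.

bIIImaj7

Db is the lowered form of scale degree 3 in Bb major (the diatonic degree 3 is D). Db–F–Ab–C is a major-seventh chord — the form found in Bb minor, not the diatonic iii (Dm). Borrowed into Bb major it is written bIIImaj7.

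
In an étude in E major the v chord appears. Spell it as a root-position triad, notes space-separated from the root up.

The root, B, is scale degree 5 — the same note in E major and E minor; only the chord quality changes. Stacking thirds in E minor on B gives B–D–F#.

B D F#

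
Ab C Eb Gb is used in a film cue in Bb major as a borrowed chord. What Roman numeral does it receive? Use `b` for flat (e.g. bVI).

Ab is the lowered form of scale degree 7 in Bb major (the diatonic degree 7 is A). The diatonic chord on degree 7 would be Adim (vii°), but Ab–C–Eb–Gb is the dominant-seventh chord from Bb minor. As a borrowed chord it is labeled bVII7.

bVII7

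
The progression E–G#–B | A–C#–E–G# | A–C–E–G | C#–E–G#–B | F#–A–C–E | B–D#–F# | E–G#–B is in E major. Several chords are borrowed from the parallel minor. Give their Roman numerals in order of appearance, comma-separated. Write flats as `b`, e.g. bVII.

E major has the diatonic set E, F#m, G#m, A, B, C#m, D#dim. E–G#–B = E, A–C#–E–G# = Amaj7, C#–E–G#–B = C#m7 and B–D#–F# = B all belong to that set. A–C–E–G doesn't fit — on degree 4 E major would have A (IV). Am7 is the degree-4 chord of E minor, so it is the borrowed iv7. F#–A–C–E doesn't fit — on degree 2 E major would have F#m (ii). F#m7b5 is the degree-2 chord of E minor, so it is the borrowed iiø7.

iv7, iiø7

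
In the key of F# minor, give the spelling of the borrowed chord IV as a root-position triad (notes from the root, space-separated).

The root, B, is scale degree 4 — the same note in F# minor and F# major; only the chord quality changes. In F# major the chord on B is B–D#–F#.

B D# F#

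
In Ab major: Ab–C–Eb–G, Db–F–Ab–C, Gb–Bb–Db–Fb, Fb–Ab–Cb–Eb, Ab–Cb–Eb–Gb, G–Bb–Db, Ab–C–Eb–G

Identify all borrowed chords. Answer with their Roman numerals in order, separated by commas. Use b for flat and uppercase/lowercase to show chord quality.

The diatonic triads in Ab major are Ab, Bbm, Cm, Db, Eb, Fm, Gdim. Ab–C–Eb–G = Abmaj7, Db–F–Ab–C = Dbmaj7 and G–Bb–Db = Gdim all belong to that set. But Gb–Bb–Db–Fb is foreign: the diatonic vii° on degree 7 is Gdim, whereas Gb7 comes from Ab minor. It is labeled bVII7. Fb–Ab–Cb–Eb is not: scale degree 6 in Ab major carries Fm (vi). In Ab minor the chord on that degree is Fbmaj7, so here it functions as bVImaj7, borrowed from the parallel minor. Ab–Cb–Eb–Gb is not: scale degree 1 in Ab major carries Ab (I). In Ab minor the chord on that degree is Abm7, so here it functions as i7, borrowed from the parallel minor.

bVII7, bVImaj7, i7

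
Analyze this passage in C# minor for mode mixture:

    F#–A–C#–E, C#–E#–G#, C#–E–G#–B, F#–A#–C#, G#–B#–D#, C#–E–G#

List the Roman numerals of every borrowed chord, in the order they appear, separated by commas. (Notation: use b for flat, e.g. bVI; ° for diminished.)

I, IV

C# minor has the diatonic set C#m, D#dim, E, F#m, G#, A, B (with V from harmonic minor). F#–A–C#–E = F#m7, C#–E–G#–B = C#m7, G#–B#–D# = G# and C#–E–G# = C#m all belong to that set. C#–E#–G# is not: scale degree 1 in C# minor carries C#m (i). In C# major the chord on that degree is C#, so here it functions as I, borrowed from the parallel major. But F#–A#–C# is foreign: the diatonic iv on degree 4 is F#m, whereas F# comes from C# major. It is labeled IV.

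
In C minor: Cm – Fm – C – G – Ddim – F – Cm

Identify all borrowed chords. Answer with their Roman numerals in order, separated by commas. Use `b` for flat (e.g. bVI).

The diatonic triads in C minor (with V from harmonic minor) are Cm, Ddim, Eb, Fm, G, Ab, Bb. Cm, Fm, G and Ddim are all diatonic. C (C–E–G) doesn't fit — on degree 1 C minor would have Cm (i). C is the degree-1 chord of C major, so it is the borrowed I. F (F–A–C) doesn't fit — on degree 4 C minor would have Fm (iv). F is the degree-4 chord of C major, so it is the borrowed IV.

I, IV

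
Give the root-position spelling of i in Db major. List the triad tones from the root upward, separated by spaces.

Db Fb Ab

i is built on scale degree 1, which is Db in both Db major and its parallel. Building the minor chord from the parallel minor on Db: Db–Fb–Ab.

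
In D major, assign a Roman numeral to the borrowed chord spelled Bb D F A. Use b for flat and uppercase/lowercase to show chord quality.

In D major scale degree 6 is B; Bb is its lowered form, from D minor. Diatonically D major has Bm (vi) on that degree; Bb–D–F–A is instead the major-seventh chord native to D minor, so it takes the label bVImaj7.

bVImaj7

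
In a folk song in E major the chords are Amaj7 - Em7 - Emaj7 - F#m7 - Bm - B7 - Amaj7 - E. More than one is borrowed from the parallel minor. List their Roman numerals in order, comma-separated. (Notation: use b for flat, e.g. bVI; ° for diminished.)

The diatonic triads in E major are E, F#m, G#m, A, B, C#m, D#dim. Of the given chords, Amaj7, Emaj7, F#m7, B7 and E are diatonic. But Em7 (E–G–B–D) is foreign: the diatonic I on degree 1 is E, whereas Em7 comes from E minor. It is labeled i7. Bm (B–D–F#) is not: scale degree 5 in E major carries B (V). In E minor the chord on that degree is Bm, so here it functions as v, borrowed from the parallel minor.

i7, v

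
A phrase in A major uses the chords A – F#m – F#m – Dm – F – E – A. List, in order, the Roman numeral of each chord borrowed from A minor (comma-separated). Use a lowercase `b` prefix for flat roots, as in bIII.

iv, bVI

The diatonic triads in A major are A, Bm, C#m, D, E, F#m, G#dim. A, F#m and E all belong to that set. Dm (D–F–A) is not: scale degree 4 in A major carries D (IV). In A minor the chord on that degree is Dm, so here it functions as iv, borrowed from the parallel minor. But F (F–A–C) is foreign: the diatonic vi on degree 6 is F#m, whereas F comes from A minor. It is labeled bVI.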